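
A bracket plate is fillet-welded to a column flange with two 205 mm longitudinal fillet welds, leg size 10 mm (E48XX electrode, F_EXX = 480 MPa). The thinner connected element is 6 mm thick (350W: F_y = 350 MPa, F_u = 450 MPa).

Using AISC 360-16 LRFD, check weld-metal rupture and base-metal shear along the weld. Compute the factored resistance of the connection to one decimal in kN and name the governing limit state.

Weld metal: throat = 0.707×10 = 7.07 mm, L = 2×205 = 410 mm. φR_n = 0.75 × 0.6 × 480 × 7.07 × 410 = 626.1 kN.
Base metal shear (6 mm plate): yield φR_n = 1.0×0.6×350×6×410 = 516.6 kN; rupture φR_n = 0.75×0.6×450×6×410 = 498.2 kN; take 498.2 kN (rupture).
Governing: min(626.1, 498.2) = 498.2 kN → base-metal shear.

498.2 kN (base-metal shear governs)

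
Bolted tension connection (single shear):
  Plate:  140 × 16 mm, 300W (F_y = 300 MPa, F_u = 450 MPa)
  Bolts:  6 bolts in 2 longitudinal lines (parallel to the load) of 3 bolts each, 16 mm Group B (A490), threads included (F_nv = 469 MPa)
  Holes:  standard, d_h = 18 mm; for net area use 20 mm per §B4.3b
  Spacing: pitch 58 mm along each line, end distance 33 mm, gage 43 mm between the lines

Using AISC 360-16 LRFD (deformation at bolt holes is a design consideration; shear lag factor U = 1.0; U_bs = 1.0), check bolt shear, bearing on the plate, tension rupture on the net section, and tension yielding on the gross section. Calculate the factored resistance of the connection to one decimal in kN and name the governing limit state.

424.3 kN (bolt shear governs)

Bolt shear: A_b = π(16)²/4 = 201.06 mm². φR_n = 0.75 × 469 × 201.06 × 6 × 1 = 424.3 kN.
Bearing (16 mm plate, F_u = 450 MPa): end bolts L_c = 33 − 18/2 = 24, R_n = min(1.2×24×16×450, 2.4×16×16×450) = 207.36 kN/bolt; interior L_c = 58 − 18 = 40, R_n = 276.48 kN/bolt. φR_n = 0.75 × (2×207.36 + 4×276.48) = 1140.5 kN.
Tension rupture (net): A_n = (140 − 2×20)×16 = 1600 mm² (U = 1.0, A_e = A_n). φR_n = 0.75 × 450 × 1600 = 540.0 kN.
Tension yield (gross): A_g = 140×16 = 2240 mm². φR_n = 0.90 × 300 × 2240 = 604.8 kN.
Governing: min(424.3, 1140.5, 540.0, 604.8) = 424.3 kN → bolt shear.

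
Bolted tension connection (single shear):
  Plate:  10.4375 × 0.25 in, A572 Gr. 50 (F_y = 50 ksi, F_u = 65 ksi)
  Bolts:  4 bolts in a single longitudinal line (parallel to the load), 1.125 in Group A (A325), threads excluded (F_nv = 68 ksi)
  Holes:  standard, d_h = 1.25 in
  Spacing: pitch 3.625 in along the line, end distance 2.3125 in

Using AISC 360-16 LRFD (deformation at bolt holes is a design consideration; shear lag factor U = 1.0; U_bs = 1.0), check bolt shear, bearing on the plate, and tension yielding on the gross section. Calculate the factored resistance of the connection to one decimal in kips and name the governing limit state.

Bolt shear: A_b = π(1.125)²/4 = 0.99402 in². φR_n = 0.75 × 68 × 0.99402 × 4 × 1 = 202.8 kips.
Bearing (0.25 in plate, F_u = 65 ksi): end bolts L_c = 2.3125 − 1.25/2 = 1.6875, R_n = min(1.2×1.6875×0.25×65, 2.4×1.125×0.25×65) = 32.906 kips/bolt; interior L_c = 3.625 − 1.25 = 2.375, R_n = 43.875 kips/bolt. φR_n = 0.75 × (1×32.906 + 3×43.875) = 123.4 kips.
Tension yield (gross): A_g = 10.4375×0.25 = 2.6094 in². φR_n = 0.90 × 50 × 2.6094 = 117.4 kips.
Governing: min(202.8, 123.4, 117.4) = 117.4 kips → gross-section yield.

117.4 kips (gross-section yield governs)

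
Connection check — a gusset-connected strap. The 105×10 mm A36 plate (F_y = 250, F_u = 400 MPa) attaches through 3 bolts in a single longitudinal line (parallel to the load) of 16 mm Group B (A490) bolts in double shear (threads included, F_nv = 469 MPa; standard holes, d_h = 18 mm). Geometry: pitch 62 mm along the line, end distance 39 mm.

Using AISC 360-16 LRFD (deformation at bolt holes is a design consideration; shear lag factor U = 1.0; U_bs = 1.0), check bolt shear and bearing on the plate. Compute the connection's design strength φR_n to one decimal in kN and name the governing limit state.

Bolt shear: A_b = π(16)²/4 = 201.06 mm². φR_n = 0.75 × 469 × 201.06 × 3 × 2 = 424.3 kN.
Bearing (10 mm plate, F_u = 400 MPa): end bolts L_c = 39 − 18/2 = 30, R_n = min(1.2×30×10×400, 2.4×16×10×400) = 144 kN/bolt; interior L_c = 62 − 18 = 44, R_n = 153.6 kN/bolt. φR_n = 0.75 × (1×144 + 2×153.6) = 338.4 kN.
Governing: min(424.3, 338.4) = 338.4 kN → bearing.

338.4 kN (bearing governs)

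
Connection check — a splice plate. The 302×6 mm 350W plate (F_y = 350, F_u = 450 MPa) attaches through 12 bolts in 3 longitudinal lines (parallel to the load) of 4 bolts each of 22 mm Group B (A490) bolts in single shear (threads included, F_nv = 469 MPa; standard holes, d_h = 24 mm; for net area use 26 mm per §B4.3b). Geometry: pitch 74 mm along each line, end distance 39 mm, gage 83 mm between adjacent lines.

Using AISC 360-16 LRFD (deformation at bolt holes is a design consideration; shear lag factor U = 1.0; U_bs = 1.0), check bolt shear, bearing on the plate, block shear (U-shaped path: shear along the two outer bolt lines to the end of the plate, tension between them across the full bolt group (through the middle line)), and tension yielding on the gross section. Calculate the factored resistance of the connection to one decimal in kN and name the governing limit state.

570.8 kN (gross-section yield governs)

Bolt shear: A_b = π(22)²/4 = 380.13 mm². φR_n = 0.75 × 469 × 380.13 × 12 × 1 = 1604.5 kN.
Bearing (6 mm plate, F_u = 450 MPa): end bolts L_c = 39 − 24/2 = 27, R_n = min(1.2×27×6×450, 2.4×22×6×450) = 87.48 kN/bolt; interior L_c = 74 − 24 = 50, R_n = 142.56 kN/bolt. φR_n = 0.75 × (3×87.48 + 9×142.56) = 1159.1 kN.
Block shear: shear path 2×[39+3×74] = 2×261 mm, A_gv = 3132, A_nv = 2×(261 − 3.5×26)×6 = 2040 mm²; tension across gage: (166 − 2×26)×6 = 684 mm². R_n = min(0.6×450×2040, 0.6×350×3132) + 1.0×450×684 = min(550.8, 657.72) + 307.8 = 858.6 kN. φR_n = 0.75 × 858.6 = 644.0 kN.
Tension yield (gross): A_g = 302×6 = 1812 mm². φR_n = 0.90 × 350 × 1812 = 570.8 kN.
Governing: min(1604.5, 1159.1, 644.0, 570.8) = 570.8 kN → gross-section yield.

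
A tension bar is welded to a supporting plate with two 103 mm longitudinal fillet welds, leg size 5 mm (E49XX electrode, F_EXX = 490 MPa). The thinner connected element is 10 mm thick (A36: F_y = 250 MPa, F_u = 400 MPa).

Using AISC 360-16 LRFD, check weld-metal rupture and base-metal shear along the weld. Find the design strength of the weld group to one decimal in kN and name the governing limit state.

Weld metal: throat = 0.707×5 = 3.535 mm, L = 2×103 = 206 mm. φR_n = 0.75 × 0.6 × 490 × 3.535 × 206 = 160.6 kN.
Base metal shear (10 mm plate): yield φR_n = 1.0×0.6×250×10×206 = 309.0 kN; rupture φR_n = 0.75×0.6×400×10×206 = 370.8 kN; take 309.0 kN (yield).
Governing: min(160.6, 309.0) = 160.6 kN → weld metal.

160.6 kN (weld metal governs)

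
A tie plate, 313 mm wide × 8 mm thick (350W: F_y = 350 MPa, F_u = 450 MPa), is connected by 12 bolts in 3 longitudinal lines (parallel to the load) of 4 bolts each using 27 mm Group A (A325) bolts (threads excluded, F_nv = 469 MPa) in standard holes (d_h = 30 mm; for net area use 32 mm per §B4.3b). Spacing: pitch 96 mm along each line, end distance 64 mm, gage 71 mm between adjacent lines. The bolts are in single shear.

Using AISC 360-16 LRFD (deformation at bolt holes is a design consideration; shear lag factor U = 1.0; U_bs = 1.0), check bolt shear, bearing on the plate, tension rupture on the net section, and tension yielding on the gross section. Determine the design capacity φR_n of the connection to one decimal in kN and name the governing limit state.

Bolt shear: A_b = π(27)²/4 = 572.56 mm². φR_n = 0.75 × 469 × 572.56 × 12 × 1 = 2416.8 kN.
Bearing (8 mm plate, F_u = 450 MPa): end bolts L_c = 64 − 30/2 = 49, R_n = min(1.2×49×8×450, 2.4×27×8×450) = 211.68 kN/bolt; interior L_c = 96 − 30 = 66, R_n = 233.28 kN/bolt. φR_n = 0.75 × (3×211.68 + 9×233.28) = 2050.9 kN.
Tension rupture (net): A_n = (313 − 3×32)×8 = 1736 mm² (U = 1.0, A_e = A_n). φR_n = 0.75 × 450 × 1736 = 585.9 kN.
Tension yield (gross): A_g = 313×8 = 2504 mm². φR_n = 0.90 × 350 × 2504 = 788.8 kN.
Governing: min(2416.8, 2050.9, 585.9, 788.8) = 585.9 kN → net-section rupture.

585.9 kN (net-section rupture governs)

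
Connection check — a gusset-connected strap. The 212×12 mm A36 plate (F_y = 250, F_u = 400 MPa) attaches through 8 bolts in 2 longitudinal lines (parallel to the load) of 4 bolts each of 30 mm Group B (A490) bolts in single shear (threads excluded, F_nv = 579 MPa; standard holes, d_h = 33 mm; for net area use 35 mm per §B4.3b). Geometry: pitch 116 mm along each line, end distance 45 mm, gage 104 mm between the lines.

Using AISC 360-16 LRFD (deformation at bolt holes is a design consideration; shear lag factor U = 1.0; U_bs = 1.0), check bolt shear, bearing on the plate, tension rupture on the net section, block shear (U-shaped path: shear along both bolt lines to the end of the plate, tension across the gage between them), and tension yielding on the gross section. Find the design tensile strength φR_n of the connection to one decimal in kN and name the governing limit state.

511.2 kN (net-section rupture governs)

Bolt shear: A_b = π(30)²/4 = 706.86 mm². φR_n = 0.75 × 579 × 706.86 × 8 × 1 = 2455.6 kN.
Bearing (12 mm plate, F_u = 400 MPa): end bolts L_c = 45 − 33/2 = 28.5, R_n = min(1.2×28.5×12×400, 2.4×30×12×400) = 164.16 kN/bolt; interior L_c = 116 − 33 = 83, R_n = 345.6 kN/bolt. φR_n = 0.75 × (2×164.16 + 6×345.6) = 1801.4 kN.
Tension rupture (net): A_n = (212 − 2×35)×12 = 1704 mm² (U = 1.0, A_e = A_n). φR_n = 0.75 × 400 × 1704 = 511.2 kN.
Block shear: shear path 2×[45+3×116] = 2×393 mm, A_gv = 9432, A_nv = 2×(393 − 3.5×35)×12 = 6492 mm²; tension across gage: (104 − 1×35)×12 = 828 mm². R_n = min(0.6×400×6492, 0.6×250×9432) + 1.0×400×828 = min(1558.1, 1414.8) + 331.2 = 1746 kN. φR_n = 0.75 × 1746 = 1309.5 kN.
Tension yield (gross): A_g = 212×12 = 2544 mm². φR_n = 0.90 × 250 × 2544 = 572.4 kN.
Governing: min(2455.6, 1801.4, 511.2, 1309.5, 572.4) = 511.2 kN → net-section rupture.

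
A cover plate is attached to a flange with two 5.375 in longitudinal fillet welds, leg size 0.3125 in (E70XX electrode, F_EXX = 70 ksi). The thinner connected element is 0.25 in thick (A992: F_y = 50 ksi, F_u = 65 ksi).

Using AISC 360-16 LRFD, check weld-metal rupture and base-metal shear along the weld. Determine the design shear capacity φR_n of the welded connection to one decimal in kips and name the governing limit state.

74.8 kips (weld metal governs)

Weld metal: throat = 0.707×0.3125 = 0.22094 in, L = 2×5.375 = 10.75 in. φR_n = 0.75 × 0.6 × 70 × 0.22094 × 10.75 = 74.8 kips.
Base metal shear (0.25 in plate): yield φR_n = 1.0×0.6×50×0.25×10.75 = 80.6 kips; rupture φR_n = 0.75×0.6×65×0.25×10.75 = 78.6 kips; take 78.6 kips (rupture).
Governing: min(74.8, 78.6) = 74.8 kips → weld metal.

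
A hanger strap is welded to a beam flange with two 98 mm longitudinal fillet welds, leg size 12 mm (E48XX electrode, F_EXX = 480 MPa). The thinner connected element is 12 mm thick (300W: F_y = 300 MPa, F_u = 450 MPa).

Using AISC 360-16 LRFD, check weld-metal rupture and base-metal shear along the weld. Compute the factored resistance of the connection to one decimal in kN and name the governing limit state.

359.2 kN (weld metal governs)

Weld metal: throat = 0.707×12 = 8.484 mm, L = 2×98 = 196 mm. φR_n = 0.75 × 0.6 × 480 × 8.484 × 196 = 359.2 kN.
Base metal shear (12 mm plate): yield φR_n = 1.0×0.6×300×12×196 = 423.4 kN; rupture φR_n = 0.75×0.6×450×12×196 = 476.3 kN; take 423.4 kN (yield).
Governing: min(359.2, 423.4) = 359.2 kN → weld metal.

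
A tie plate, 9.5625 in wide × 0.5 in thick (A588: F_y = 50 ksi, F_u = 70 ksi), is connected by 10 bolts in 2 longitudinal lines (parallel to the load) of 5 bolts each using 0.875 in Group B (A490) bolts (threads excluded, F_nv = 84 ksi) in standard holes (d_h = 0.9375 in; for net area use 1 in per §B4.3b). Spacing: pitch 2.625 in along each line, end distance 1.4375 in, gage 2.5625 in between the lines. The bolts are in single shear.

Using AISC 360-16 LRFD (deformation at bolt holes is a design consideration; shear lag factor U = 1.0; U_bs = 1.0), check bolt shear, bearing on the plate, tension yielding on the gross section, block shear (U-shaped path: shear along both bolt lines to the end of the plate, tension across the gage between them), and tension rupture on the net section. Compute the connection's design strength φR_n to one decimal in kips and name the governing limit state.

Bolt shear: A_b = π(0.875)²/4 = 0.60132 in². φR_n = 0.75 × 84 × 0.60132 × 10 × 1 = 378.8 kips.
Bearing (0.5 in plate, F_u = 70 ksi): end bolts L_c = 1.4375 − 0.9375/2 = 0.96875, R_n = min(1.2×0.96875×0.5×70, 2.4×0.875×0.5×70) = 40.688 kips/bolt; interior L_c = 2.625 − 0.9375 = 1.6875, R_n = 70.875 kips/bolt. φR_n = 0.75 × (2×40.688 + 8×70.875) = 486.3 kips.
Tension yield (gross): A_g = 9.5625×0.5 = 4.7813 in². φR_n = 0.90 × 50 × 4.7813 = 215.2 kips.
Block shear: shear path 2×[1.4375+4×2.625] = 2×11.9375 in, A_gv = 11.938, A_nv = 2×(11.9375 − 4.5×1)×0.5 = 7.4375 in²; tension across gage: (2.5625 − 1×1)×0.5 = 0.78125 in². R_n = min(0.6×70×7.4375, 0.6×50×11.938) + 1.0×70×0.78125 = min(312.38, 358.14) + 54.688 = 367.07 kips. φR_n = 0.75 × 367.07 = 275.3 kips.
Tension rupture (net): A_n = (9.5625 − 2×1)×0.5 = 3.7813 in² (U = 1.0, A_e = A_n). φR_n = 0.75 × 70 × 3.7813 = 198.5 kips.
Governing: min(378.8, 486.3, 215.2, 275.3, 198.5) = 198.5 kips → net-section rupture.

198.5 kips (net-section rupture governs)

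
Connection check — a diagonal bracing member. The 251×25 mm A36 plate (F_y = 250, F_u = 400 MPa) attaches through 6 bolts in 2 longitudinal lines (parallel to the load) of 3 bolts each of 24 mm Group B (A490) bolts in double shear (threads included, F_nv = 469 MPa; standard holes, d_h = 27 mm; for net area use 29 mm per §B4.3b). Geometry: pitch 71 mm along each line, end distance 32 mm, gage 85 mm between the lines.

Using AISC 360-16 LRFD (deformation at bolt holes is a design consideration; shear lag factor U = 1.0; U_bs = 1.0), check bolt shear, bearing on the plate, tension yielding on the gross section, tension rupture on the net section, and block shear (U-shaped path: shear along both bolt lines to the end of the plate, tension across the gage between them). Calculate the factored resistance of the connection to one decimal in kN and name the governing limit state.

Bolt shear: A_b = π(24)²/4 = 452.39 mm². φR_n = 0.75 × 469 × 452.39 × 6 × 2 = 1909.5 kN.
Bearing (25 mm plate, F_u = 400 MPa): end bolts L_c = 32 − 27/2 = 18.5, R_n = min(1.2×18.5×25×400, 2.4×24×25×400) = 222 kN/bolt; interior L_c = 71 − 27 = 44, R_n = 528 kN/bolt. φR_n = 0.75 × (2×222 + 4×528) = 1917.0 kN.
Tension yield (gross): A_g = 251×25 = 6275 mm². φR_n = 0.90 × 250 × 6275 = 1411.9 kN.
Tension rupture (net): A_n = (251 − 2×29)×25 = 4825 mm² (U = 1.0, A_e = A_n). φR_n = 0.75 × 400 × 4825 = 1447.5 kN.
Block shear: shear path 2×[32+2×71] = 2×174 mm, A_gv = 8700, A_nv = 2×(174 − 2.5×29)×25 = 5075 mm²; tension across gage: (85 − 1×29)×25 = 1400 mm². R_n = min(0.6×400×5075, 0.6×250×8700) + 1.0×400×1400 = min(1218, 1305) + 560 = 1778 kN. φR_n = 0.75 × 1778 = 1333.5 kN.
Governing: min(1909.5, 1917.0, 1411.9, 1447.5, 1333.5) = 1333.5 kN → block shear.

1333.5 kN (block shear governs)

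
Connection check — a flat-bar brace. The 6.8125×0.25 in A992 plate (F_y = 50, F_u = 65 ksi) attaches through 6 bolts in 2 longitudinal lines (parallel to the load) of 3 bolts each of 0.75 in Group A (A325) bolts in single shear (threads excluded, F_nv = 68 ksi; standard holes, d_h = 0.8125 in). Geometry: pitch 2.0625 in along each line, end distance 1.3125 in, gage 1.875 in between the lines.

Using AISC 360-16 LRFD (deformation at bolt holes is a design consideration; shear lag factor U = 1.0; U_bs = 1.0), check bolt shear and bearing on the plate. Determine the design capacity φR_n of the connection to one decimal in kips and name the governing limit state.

99.6 kips (bearing governs)

Bolt shear: A_b = π(0.75)²/4 = 0.44179 in². φR_n = 0.75 × 68 × 0.44179 × 6 × 1 = 135.2 kips.
Bearing (0.25 in plate, F_u = 65 ksi): end bolts L_c = 1.3125 − 0.8125/2 = 0.90625, R_n = min(1.2×0.90625×0.25×65, 2.4×0.75×0.25×65) = 17.672 kips/bolt; interior L_c = 2.0625 − 0.8125 = 1.25, R_n = 24.375 kips/bolt. φR_n = 0.75 × (2×17.672 + 4×24.375) = 99.6 kips.
Governing: min(135.2, 99.6) = 99.6 kips → bearing.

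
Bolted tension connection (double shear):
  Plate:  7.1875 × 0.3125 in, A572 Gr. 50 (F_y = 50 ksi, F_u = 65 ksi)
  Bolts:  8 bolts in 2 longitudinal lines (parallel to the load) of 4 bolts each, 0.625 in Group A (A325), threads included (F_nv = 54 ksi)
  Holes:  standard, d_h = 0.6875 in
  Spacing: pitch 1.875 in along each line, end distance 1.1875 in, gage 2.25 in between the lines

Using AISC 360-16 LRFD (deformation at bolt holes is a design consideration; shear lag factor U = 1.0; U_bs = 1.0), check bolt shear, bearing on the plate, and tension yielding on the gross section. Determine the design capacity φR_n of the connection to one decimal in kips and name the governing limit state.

101.1 kips (gross-section yield governs)

Bolt shear: A_b = π(0.625)²/4 = 0.3068 in². φR_n = 0.75 × 54 × 0.3068 × 8 × 2 = 198.8 kips.
Bearing (0.3125 in plate, F_u = 65 ksi): end bolts L_c = 1.1875 − 0.6875/2 = 0.84375, R_n = min(1.2×0.84375×0.3125×65, 2.4×0.625×0.3125×65) = 20.566 kips/bolt; interior L_c = 1.875 − 0.6875 = 1.1875, R_n = 28.945 kips/bolt. φR_n = 0.75 × (2×20.566 + 6×28.945) = 161.1 kips.
Tension yield (gross): A_g = 7.1875×0.3125 = 2.2461 in². φR_n = 0.90 × 50 × 2.2461 = 101.1 kips.
Governing: min(198.8, 161.1, 101.1) = 101.1 kips → gross-section yield.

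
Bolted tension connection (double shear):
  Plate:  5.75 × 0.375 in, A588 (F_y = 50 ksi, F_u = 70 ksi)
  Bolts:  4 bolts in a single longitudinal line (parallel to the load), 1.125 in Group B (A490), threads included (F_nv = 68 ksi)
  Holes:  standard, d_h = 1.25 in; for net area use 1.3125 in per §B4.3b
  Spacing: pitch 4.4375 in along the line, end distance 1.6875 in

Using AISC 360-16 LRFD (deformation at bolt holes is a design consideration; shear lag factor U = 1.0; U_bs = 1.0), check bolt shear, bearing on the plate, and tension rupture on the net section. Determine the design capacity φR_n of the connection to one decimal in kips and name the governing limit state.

Bolt shear: A_b = π(1.125)²/4 = 0.99402 in². φR_n = 0.75 × 68 × 0.99402 × 4 × 2 = 405.6 kips.
Bearing (0.375 in plate, F_u = 70 ksi): end bolts L_c = 1.6875 − 1.25/2 = 1.0625, R_n = min(1.2×1.0625×0.375×70, 2.4×1.125×0.375×70) = 33.469 kips/bolt; interior L_c = 4.4375 − 1.25 = 3.1875, R_n = 70.875 kips/bolt. φR_n = 0.75 × (1×33.469 + 3×70.875) = 184.6 kips.
Tension rupture (net): A_n = (5.75 − 1×1.3125)×0.375 = 1.6641 in² (U = 1.0, A_e = A_n). φR_n = 0.75 × 70 × 1.6641 = 87.4 kips.
Governing: min(405.6, 184.6, 87.4) = 87.4 kips → net-section rupture.

87.4 kips (net-section rupture governs)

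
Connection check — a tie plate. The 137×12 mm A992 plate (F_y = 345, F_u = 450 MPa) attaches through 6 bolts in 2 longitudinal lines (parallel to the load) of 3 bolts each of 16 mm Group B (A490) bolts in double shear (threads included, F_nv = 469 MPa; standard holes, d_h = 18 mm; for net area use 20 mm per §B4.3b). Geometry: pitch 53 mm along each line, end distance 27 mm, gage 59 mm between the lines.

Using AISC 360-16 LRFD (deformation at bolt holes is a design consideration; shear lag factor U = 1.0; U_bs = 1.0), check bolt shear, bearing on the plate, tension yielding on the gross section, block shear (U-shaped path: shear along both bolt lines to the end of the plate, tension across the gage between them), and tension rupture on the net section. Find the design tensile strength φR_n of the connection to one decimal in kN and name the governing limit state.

Bolt shear: A_b = π(16)²/4 = 201.06 mm². φR_n = 0.75 × 469 × 201.06 × 6 × 2 = 848.7 kN.
Bearing (12 mm plate, F_u = 450 MPa): end bolts L_c = 27 − 18/2 = 18, R_n = min(1.2×18×12×450, 2.4×16×12×450) = 116.64 kN/bolt; interior L_c = 53 − 18 = 35, R_n = 207.36 kN/bolt. φR_n = 0.75 × (2×116.64 + 4×207.36) = 797.0 kN.
Tension yield (gross): A_g = 137×12 = 1644 mm². φR_n = 0.90 × 345 × 1644 = 510.5 kN.
Block shear: shear path 2×[27+2×53] = 2×133 mm, A_gv = 3192, A_nv = 2×(133 − 2.5×20)×12 = 1992 mm²; tension across gage: (59 − 1×20)×12 = 468 mm². R_n = min(0.6×450×1992, 0.6×345×3192) + 1.0×450×468 = min(537.84, 660.74) + 210.6 = 748.44 kN. φR_n = 0.75 × 748.44 = 561.3 kN.
Tension rupture (net): A_n = (137 − 2×20)×12 = 1164 mm² (U = 1.0, A_e = A_n). φR_n = 0.75 × 450 × 1164 = 392.9 kN.
Governing: min(848.7, 797.0, 510.5, 561.3, 392.9) = 392.9 kN → net-section rupture.

392.9 kN (net-section rupture governs)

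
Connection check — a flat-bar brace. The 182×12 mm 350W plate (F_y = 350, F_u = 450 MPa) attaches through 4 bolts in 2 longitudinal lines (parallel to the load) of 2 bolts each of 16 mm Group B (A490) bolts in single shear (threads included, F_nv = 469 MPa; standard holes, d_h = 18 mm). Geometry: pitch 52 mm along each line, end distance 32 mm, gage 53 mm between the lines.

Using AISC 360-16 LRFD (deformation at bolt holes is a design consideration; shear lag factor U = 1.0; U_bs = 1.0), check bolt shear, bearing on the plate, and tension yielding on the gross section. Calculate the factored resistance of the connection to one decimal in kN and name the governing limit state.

282.9 kN (bolt shear governs)

Bolt shear: A_b = π(16)²/4 = 201.06 mm². φR_n = 0.75 × 469 × 201.06 × 4 × 1 = 282.9 kN.
Bearing (12 mm plate, F_u = 450 MPa): end bolts L_c = 32 − 18/2 = 23, R_n = min(1.2×23×12×450, 2.4×16×12×450) = 149.04 kN/bolt; interior L_c = 52 − 18 = 34, R_n = 207.36 kN/bolt. φR_n = 0.75 × (2×149.04 + 2×207.36) = 534.6 kN.
Tension yield (gross): A_g = 182×12 = 2184 mm². φR_n = 0.90 × 350 × 2184 = 688.0 kN.
Governing: min(282.9, 534.6, 688.0) = 282.9 kN → bolt shear.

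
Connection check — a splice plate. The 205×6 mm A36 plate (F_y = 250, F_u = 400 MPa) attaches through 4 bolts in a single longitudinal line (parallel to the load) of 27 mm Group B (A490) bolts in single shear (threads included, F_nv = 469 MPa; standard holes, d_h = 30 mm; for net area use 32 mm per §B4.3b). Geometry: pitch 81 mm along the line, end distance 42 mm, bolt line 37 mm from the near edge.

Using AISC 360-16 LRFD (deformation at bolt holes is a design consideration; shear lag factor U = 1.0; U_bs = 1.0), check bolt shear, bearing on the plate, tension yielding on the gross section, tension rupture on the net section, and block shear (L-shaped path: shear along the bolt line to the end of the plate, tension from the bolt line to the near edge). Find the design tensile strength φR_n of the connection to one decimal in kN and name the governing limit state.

224.6 kN (block shear governs)

Bolt shear: A_b = π(27)²/4 = 572.56 mm². φR_n = 0.75 × 469 × 572.56 × 4 × 1 = 805.6 kN.
Bearing (6 mm plate, F_u = 400 MPa): end bolts L_c = 42 − 30/2 = 27, R_n = min(1.2×27×6×400, 2.4×27×6×400) = 77.76 kN/bolt; interior L_c = 81 − 30 = 51, R_n = 146.88 kN/bolt. φR_n = 0.75 × (1×77.76 + 3×146.88) = 388.8 kN.
Tension yield (gross): A_g = 205×6 = 1230 mm². φR_n = 0.90 × 250 × 1230 = 276.8 kN.
Tension rupture (net): A_n = (205 − 1×32)×6 = 1038 mm² (U = 1.0, A_e = A_n). φR_n = 0.75 × 400 × 1038 = 311.4 kN.
Block shear: shear path 1×[42+3×81] = 1×285 mm, A_gv = 1710, A_nv = 1×(285 − 3.5×32)×6 = 1038 mm²; tension to near edge: (37 − 0.5×32)×6 = 126 mm². R_n = min(0.6×400×1038, 0.6×250×1710) + 1.0×400×126 = min(249.12, 256.5) + 50.4 = 299.52 kN. φR_n = 0.75 × 299.52 = 224.6 kN.
Governing: min(805.6, 388.8, 276.8, 311.4, 224.6) = 224.6 kN → block shear.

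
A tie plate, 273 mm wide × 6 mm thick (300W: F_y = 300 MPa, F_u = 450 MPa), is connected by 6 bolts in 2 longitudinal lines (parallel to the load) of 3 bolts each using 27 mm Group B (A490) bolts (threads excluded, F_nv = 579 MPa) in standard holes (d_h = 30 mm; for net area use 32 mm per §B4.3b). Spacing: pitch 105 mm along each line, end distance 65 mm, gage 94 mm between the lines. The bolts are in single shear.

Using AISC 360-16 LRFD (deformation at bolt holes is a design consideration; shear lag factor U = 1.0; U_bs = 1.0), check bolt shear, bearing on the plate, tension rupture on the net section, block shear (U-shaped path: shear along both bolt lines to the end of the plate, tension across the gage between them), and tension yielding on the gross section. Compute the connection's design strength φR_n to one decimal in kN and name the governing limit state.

Bolt shear: A_b = π(27)²/4 = 572.56 mm². φR_n = 0.75 × 579 × 572.56 × 6 × 1 = 1491.8 kN.
Bearing (6 mm plate, F_u = 450 MPa): end bolts L_c = 65 − 30/2 = 50, R_n = min(1.2×50×6×450, 2.4×27×6×450) = 162 kN/bolt; interior L_c = 105 − 30 = 75, R_n = 174.96 kN/bolt. φR_n = 0.75 × (2×162 + 4×174.96) = 767.9 kN.
Tension rupture (net): A_n = (273 − 2×32)×6 = 1254 mm² (U = 1.0, A_e = A_n). φR_n = 0.75 × 450 × 1254 = 423.2 kN.
Block shear: shear path 2×[65+2×105] = 2×275 mm, A_gv = 3300, A_nv = 2×(275 − 2.5×32)×6 = 2340 mm²; tension across gage: (94 − 1×32)×6 = 372 mm². R_n = min(0.6×450×2340, 0.6×300×3300) + 1.0×450×372 = min(631.8, 594) + 167.4 = 761.4 kN. φR_n = 0.75 × 761.4 = 571.1 kN.
Tension yield (gross): A_g = 273×6 = 1638 mm². φR_n = 0.90 × 300 × 1638 = 442.3 kN.
Governing: min(1491.8, 767.9, 423.2, 571.1, 442.3) = 423.2 kN → net-section rupture.

423.2 kN (net-section rupture governs)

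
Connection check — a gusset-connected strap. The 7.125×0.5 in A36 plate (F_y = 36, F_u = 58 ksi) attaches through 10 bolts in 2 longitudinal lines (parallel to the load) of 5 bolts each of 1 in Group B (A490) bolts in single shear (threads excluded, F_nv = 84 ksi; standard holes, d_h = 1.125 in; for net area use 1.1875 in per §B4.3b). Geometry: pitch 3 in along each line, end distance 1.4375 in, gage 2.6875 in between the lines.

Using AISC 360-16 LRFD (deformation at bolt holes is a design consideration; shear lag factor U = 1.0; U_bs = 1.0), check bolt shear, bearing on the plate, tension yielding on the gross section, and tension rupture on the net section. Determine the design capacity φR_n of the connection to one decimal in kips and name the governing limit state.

103.3 kips (net-section rupture governs)

Bolt shear: A_b = π(1)²/4 = 0.7854 in². φR_n = 0.75 × 84 × 0.7854 × 10 × 1 = 494.8 kips.
Bearing (0.5 in plate, F_u = 58 ksi): end bolts L_c = 1.4375 − 1.125/2 = 0.875, R_n = min(1.2×0.875×0.5×58, 2.4×1×0.5×58) = 30.45 kips/bolt; interior L_c = 3 − 1.125 = 1.875, R_n = 65.25 kips/bolt. φR_n = 0.75 × (2×30.45 + 8×65.25) = 437.2 kips.
Tension yield (gross): A_g = 7.125×0.5 = 3.5625 in². φR_n = 0.90 × 36 × 3.5625 = 115.4 kips.
Tension rupture (net): A_n = (7.125 − 2×1.1875)×0.5 = 2.375 in² (U = 1.0, A_e = A_n). φR_n = 0.75 × 58 × 2.375 = 103.3 kips.
Governing: min(494.8, 437.2, 115.4, 103.3) = 103.3 kips → net-section rupture.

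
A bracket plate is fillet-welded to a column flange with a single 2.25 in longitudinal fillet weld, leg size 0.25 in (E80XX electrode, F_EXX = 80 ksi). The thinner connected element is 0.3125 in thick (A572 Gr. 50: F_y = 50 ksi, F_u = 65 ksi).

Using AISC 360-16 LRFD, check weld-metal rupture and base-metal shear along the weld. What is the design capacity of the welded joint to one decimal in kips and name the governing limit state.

14.3 kips (weld metal governs)

Weld metal: throat = 0.707×0.25 = 0.17675 in, L = 2.25 in. φR_n = 0.75 × 0.6 × 80 × 0.17675 × 2.25 = 14.3 kips.
Base metal shear (0.3125 in plate): yield φR_n = 1.0×0.6×50×0.3125×2.25 = 21.1 kips; rupture φR_n = 0.75×0.6×65×0.3125×2.25 = 20.6 kips; take 20.6 kips (rupture).
Governing: min(14.3, 20.6) = 14.3 kips → weld metal.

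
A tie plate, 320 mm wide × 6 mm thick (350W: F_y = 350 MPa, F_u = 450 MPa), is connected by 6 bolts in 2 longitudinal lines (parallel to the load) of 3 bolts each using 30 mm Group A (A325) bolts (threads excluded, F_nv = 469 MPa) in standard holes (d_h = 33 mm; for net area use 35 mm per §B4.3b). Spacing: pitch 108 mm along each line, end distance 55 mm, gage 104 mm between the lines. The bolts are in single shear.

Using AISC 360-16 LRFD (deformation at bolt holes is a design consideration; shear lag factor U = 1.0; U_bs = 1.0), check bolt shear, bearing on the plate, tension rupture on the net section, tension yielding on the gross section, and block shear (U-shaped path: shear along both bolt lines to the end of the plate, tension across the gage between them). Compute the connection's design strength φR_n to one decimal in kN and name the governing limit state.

Bolt shear: A_b = π(30)²/4 = 706.86 mm². φR_n = 0.75 × 469 × 706.86 × 6 × 1 = 1491.8 kN.
Bearing (6 mm plate, F_u = 450 MPa): end bolts L_c = 55 − 33/2 = 38.5, R_n = min(1.2×38.5×6×450, 2.4×30×6×450) = 124.74 kN/bolt; interior L_c = 108 − 33 = 75, R_n = 194.4 kN/bolt. φR_n = 0.75 × (2×124.74 + 4×194.4) = 770.3 kN.
Tension rupture (net): A_n = (320 − 2×35)×6 = 1500 mm² (U = 1.0, A_e = A_n). φR_n = 0.75 × 450 × 1500 = 506.3 kN.
Tension yield (gross): A_g = 320×6 = 1920 mm². φR_n = 0.90 × 350 × 1920 = 604.8 kN.
Block shear: shear path 2×[55+2×108] = 2×271 mm, A_gv = 3252, A_nv = 2×(271 − 2.5×35)×6 = 2202 mm²; tension across gage: (104 − 1×35)×6 = 414 mm². R_n = min(0.6×450×2202, 0.6×350×3252) + 1.0×450×414 = min(594.54, 682.92) + 186.3 = 780.84 kN. φR_n = 0.75 × 780.84 = 585.6 kN.
Governing: min(1491.8, 770.3, 506.3, 604.8, 585.6) = 506.3 kN → net-section rupture.

506.3 kN (net-section rupture governs)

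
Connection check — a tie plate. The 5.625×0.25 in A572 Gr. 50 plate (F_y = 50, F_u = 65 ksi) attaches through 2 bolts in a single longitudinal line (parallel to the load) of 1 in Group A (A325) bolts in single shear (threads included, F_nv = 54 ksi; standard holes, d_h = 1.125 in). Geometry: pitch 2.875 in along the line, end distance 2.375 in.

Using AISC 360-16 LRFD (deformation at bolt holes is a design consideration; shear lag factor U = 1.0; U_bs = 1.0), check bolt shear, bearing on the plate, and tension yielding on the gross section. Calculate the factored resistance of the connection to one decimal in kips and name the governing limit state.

52.1 kips (bearing governs)

Bolt shear: A_b = π(1)²/4 = 0.7854 in². φR_n = 0.75 × 54 × 0.7854 × 2 × 1 = 63.6 kips.
Bearing (0.25 in plate, F_u = 65 ksi): end bolts L_c = 2.375 − 1.125/2 = 1.8125, R_n = min(1.2×1.8125×0.25×65, 2.4×1×0.25×65) = 35.344 kips/bolt; interior L_c = 2.875 − 1.125 = 1.75, R_n = 34.125 kips/bolt. φR_n = 0.75 × (1×35.344 + 1×34.125) = 52.1 kips.
Tension yield (gross): A_g = 5.625×0.25 = 1.4063 in². φR_n = 0.90 × 50 × 1.4063 = 63.3 kips.
Governing: min(63.6, 52.1, 63.3) = 52.1 kips → bearing.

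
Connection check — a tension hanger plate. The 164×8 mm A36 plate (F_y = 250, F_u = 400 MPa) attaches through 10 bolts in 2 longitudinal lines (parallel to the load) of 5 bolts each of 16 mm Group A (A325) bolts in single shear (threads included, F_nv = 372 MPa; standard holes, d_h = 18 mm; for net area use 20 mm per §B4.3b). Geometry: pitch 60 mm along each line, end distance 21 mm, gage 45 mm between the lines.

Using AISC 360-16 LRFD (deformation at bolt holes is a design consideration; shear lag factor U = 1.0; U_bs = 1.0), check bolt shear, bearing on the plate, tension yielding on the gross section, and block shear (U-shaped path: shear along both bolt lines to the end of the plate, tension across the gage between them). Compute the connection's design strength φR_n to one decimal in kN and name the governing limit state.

295.2 kN (gross-section yield governs)

Bolt shear: A_b = π(16)²/4 = 201.06 mm². φR_n = 0.75 × 372 × 201.06 × 10 × 1 = 561.0 kN.
Bearing (8 mm plate, F_u = 400 MPa): end bolts L_c = 21 − 18/2 = 12, R_n = min(1.2×12×8×400, 2.4×16×8×400) = 46.08 kN/bolt; interior L_c = 60 − 18 = 42, R_n = 122.88 kN/bolt. φR_n = 0.75 × (2×46.08 + 8×122.88) = 806.4 kN.
Tension yield (gross): A_g = 164×8 = 1312 mm². φR_n = 0.90 × 250 × 1312 = 295.2 kN.
Block shear: shear path 2×[21+4×60] = 2×261 mm, A_gv = 4176, A_nv = 2×(261 − 4.5×20)×8 = 2736 mm²; tension across gage: (45 − 1×20)×8 = 200 mm². R_n = min(0.6×400×2736, 0.6×250×4176) + 1.0×400×200 = min(656.64, 626.4) + 80 = 706.4 kN. φR_n = 0.75 × 706.4 = 529.8 kN.
Governing: min(561.0, 806.4, 295.2, 529.8) = 295.2 kN → gross-section yield.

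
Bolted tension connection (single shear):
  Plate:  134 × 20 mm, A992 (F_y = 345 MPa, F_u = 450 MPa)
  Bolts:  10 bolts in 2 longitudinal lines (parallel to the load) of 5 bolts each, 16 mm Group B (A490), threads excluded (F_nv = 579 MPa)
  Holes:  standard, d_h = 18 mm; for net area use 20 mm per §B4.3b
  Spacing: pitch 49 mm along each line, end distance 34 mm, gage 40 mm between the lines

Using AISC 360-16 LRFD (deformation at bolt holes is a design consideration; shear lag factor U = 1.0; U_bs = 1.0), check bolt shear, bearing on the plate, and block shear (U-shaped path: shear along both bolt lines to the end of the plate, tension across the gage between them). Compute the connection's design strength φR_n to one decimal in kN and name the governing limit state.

Bolt shear: A_b = π(16)²/4 = 201.06 mm². φR_n = 0.75 × 579 × 201.06 × 10 × 1 = 873.1 kN.
Bearing (20 mm plate, F_u = 450 MPa): end bolts L_c = 34 − 18/2 = 25, R_n = min(1.2×25×20×450, 2.4×16×20×450) = 270 kN/bolt; interior L_c = 49 − 18 = 31, R_n = 334.8 kN/bolt. φR_n = 0.75 × (2×270 + 8×334.8) = 2413.8 kN.
Block shear: shear path 2×[34+4×49] = 2×230 mm, A_gv = 9200, A_nv = 2×(230 − 4.5×20)×20 = 5600 mm²; tension across gage: (40 − 1×20)×20 = 400 mm². R_n = min(0.6×450×5600, 0.6×345×9200) + 1.0×450×400 = min(1512, 1904.4) + 180 = 1692 kN. φR_n = 0.75 × 1692 = 1269.0 kN.
Governing: min(873.1, 2413.8, 1269.0) = 873.1 kN → bolt shear.

873.1 kN (bolt shear governs)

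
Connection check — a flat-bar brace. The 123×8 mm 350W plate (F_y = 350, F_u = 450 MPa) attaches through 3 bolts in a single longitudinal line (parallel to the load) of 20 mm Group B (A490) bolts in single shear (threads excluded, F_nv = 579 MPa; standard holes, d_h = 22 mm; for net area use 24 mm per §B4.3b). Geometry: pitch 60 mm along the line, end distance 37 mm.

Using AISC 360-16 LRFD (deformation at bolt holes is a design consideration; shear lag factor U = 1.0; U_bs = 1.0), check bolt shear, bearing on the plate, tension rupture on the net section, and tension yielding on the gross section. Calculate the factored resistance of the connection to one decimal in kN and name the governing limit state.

Bolt shear: A_b = π(20)²/4 = 314.16 mm². φR_n = 0.75 × 579 × 314.16 × 3 × 1 = 409.3 kN.
Bearing (8 mm plate, F_u = 450 MPa): end bolts L_c = 37 − 22/2 = 26, R_n = min(1.2×26×8×450, 2.4×20×8×450) = 112.32 kN/bolt; interior L_c = 60 − 22 = 38, R_n = 164.16 kN/bolt. φR_n = 0.75 × (1×112.32 + 2×164.16) = 330.5 kN.
Tension rupture (net): A_n = (123 − 1×24)×8 = 792 mm² (U = 1.0, A_e = A_n). φR_n = 0.75 × 450 × 792 = 267.3 kN.
Tension yield (gross): A_g = 123×8 = 984 mm². φR_n = 0.90 × 350 × 984 = 310.0 kN.
Governing: min(409.3, 330.5, 267.3, 310.0) = 267.3 kN → net-section rupture.

267.3 kN (net-section rupture governs)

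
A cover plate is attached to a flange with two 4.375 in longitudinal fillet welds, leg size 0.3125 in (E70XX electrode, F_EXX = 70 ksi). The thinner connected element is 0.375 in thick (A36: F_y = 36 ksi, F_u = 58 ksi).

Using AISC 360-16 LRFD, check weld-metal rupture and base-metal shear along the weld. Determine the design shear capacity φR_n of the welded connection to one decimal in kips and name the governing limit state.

60.9 kips (weld metal governs)

Weld metal: throat = 0.707×0.3125 = 0.22094 in, L = 2×4.375 = 8.75 in. φR_n = 0.75 × 0.6 × 70 × 0.22094 × 8.75 = 60.9 kips.
Base metal shear (0.375 in plate): yield φR_n = 1.0×0.6×36×0.375×8.75 = 70.9 kips; rupture φR_n = 0.75×0.6×58×0.375×8.75 = 85.6 kips; take 70.9 kips (yield).
Governing: min(60.9, 70.9) = 60.9 kips → weld metal.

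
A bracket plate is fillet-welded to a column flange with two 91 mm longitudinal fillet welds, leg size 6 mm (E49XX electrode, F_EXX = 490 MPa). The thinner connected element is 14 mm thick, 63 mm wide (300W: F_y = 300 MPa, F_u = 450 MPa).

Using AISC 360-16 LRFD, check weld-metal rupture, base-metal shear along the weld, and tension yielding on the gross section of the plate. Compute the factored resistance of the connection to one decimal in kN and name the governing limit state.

Weld metal: throat = 0.707×6 = 4.242 mm, L = 2×91 = 182 mm. φR_n = 0.75 × 0.6 × 490 × 4.242 × 182 = 170.2 kN.
Base metal shear (14 mm plate): yield φR_n = 1.0×0.6×300×14×182 = 458.6 kN; rupture φR_n = 0.75×0.6×450×14×182 = 516.0 kN; take 458.6 kN (yield).
Tension yield (gross): A_g = 63×14 = 882 mm². φR_n = 0.90 × 300 × 882 = 238.1 kN.
Governing: min(170.2, 458.6, 238.1) = 170.2 kN → weld metal.

170.2 kN (weld metal governs)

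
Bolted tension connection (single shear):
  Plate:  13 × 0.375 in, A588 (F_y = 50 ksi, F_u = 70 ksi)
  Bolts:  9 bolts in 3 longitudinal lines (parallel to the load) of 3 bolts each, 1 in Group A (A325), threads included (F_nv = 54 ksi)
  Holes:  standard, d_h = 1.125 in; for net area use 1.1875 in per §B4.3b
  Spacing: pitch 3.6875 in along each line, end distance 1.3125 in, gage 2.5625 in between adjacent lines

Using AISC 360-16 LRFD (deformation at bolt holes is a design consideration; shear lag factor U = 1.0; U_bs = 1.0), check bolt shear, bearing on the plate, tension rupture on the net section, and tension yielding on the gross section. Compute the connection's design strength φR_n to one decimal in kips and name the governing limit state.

185.8 kips (net-section rupture governs)

Bolt shear: A_b = π(1)²/4 = 0.7854 in². φR_n = 0.75 × 54 × 0.7854 × 9 × 1 = 286.3 kips.
Bearing (0.375 in plate, F_u = 70 ksi): end bolts L_c = 1.3125 − 1.125/2 = 0.75, R_n = min(1.2×0.75×0.375×70, 2.4×1×0.375×70) = 23.625 kips/bolt; interior L_c = 3.6875 − 1.125 = 2.5625, R_n = 63 kips/bolt. φR_n = 0.75 × (3×23.625 + 6×63) = 336.7 kips.
Tension rupture (net): A_n = (13 − 3×1.1875)×0.375 = 3.5391 in² (U = 1.0, A_e = A_n). φR_n = 0.75 × 70 × 3.5391 = 185.8 kips.
Tension yield (gross): A_g = 13×0.375 = 4.875 in². φR_n = 0.90 × 50 × 4.875 = 219.4 kips.
Governing: min(286.3, 336.7, 185.8, 219.4) = 185.8 kips → net-section rupture.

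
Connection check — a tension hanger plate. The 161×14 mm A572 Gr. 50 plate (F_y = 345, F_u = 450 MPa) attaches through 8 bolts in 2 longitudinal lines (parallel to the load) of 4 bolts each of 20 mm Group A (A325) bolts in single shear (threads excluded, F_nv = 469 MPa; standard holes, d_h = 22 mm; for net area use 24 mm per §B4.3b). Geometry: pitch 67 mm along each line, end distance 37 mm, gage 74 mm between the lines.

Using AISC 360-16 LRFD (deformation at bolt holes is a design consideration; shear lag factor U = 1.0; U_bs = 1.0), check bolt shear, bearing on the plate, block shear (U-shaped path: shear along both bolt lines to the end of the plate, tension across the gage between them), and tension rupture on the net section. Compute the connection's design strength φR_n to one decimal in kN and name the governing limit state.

Bolt shear: A_b = π(20)²/4 = 314.16 mm². φR_n = 0.75 × 469 × 314.16 × 8 × 1 = 884.0 kN.
Bearing (14 mm plate, F_u = 450 MPa): end bolts L_c = 37 − 22/2 = 26, R_n = min(1.2×26×14×450, 2.4×20×14×450) = 196.56 kN/bolt; interior L_c = 67 − 22 = 45, R_n = 302.4 kN/bolt. φR_n = 0.75 × (2×196.56 + 6×302.4) = 1655.6 kN.
Block shear: shear path 2×[37+3×67] = 2×238 mm, A_gv = 6664, A_nv = 2×(238 − 3.5×24)×14 = 4312 mm²; tension across gage: (74 − 1×24)×14 = 700 mm². R_n = min(0.6×450×4312, 0.6×345×6664) + 1.0×450×700 = min(1164.2, 1379.4) + 315 = 1479.2 kN. φR_n = 0.75 × 1479.2 = 1109.4 kN.
Tension rupture (net): A_n = (161 − 2×24)×14 = 1582 mm² (U = 1.0, A_e = A_n). φR_n = 0.75 × 450 × 1582 = 533.9 kN.
Governing: min(884.0, 1655.6, 1109.4, 533.9) = 533.9 kN → net-section rupture.

533.9 kN (net-section rupture governs)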